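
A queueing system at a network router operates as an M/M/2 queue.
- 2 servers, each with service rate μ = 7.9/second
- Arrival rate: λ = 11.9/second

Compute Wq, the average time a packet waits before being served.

Traffic intensity: ρ = λ/(cμ) = 11.9/(2×7.9) = 0.7532
Since ρ = 0.7532 < 1, system is stable.
Offered load a = λ/μ = cρ = 11.9/7.9 = 1.5063
P₀ = [ Σₙ₌₀^1 aⁿ/n! + a^2/(2!(1-ρ)) ]⁻¹
Σ = a^0/0! + a^1/1! = 1.0000 + 1.5063 = 2.5063
a^2/(2!(1-ρ)) = 2.26903/(2 × 0.246835) = 4.5962
P₀ = 1/(2.5063 + 4.5962) = 0.1408
Lq = P₀·a^2·ρ / (2!(1-ρ)²) = 0.1408 × 2.2690 × 0.7532 / (2 × 0.06093) = 1.9746
Wq = Lq/λ = 1.9746/11.9 = 0.1659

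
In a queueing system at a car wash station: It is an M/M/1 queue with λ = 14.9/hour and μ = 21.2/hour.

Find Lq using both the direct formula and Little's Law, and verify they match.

Method 1 (direct): Lq = λ²/(μ(μ-λ)) = 222.01/(21.2 × 6.30) = 1.6622

Method 2 (Little's Law):
W = 1/(μ-λ) = 1/6.30 = 0.15873
Wq = W - 1/μ = 0.15873 - 0.047170 = 0.11156
Lq = λWq = 14.9 × 0.11156 = 1.6622 ✔ (matches Method 1)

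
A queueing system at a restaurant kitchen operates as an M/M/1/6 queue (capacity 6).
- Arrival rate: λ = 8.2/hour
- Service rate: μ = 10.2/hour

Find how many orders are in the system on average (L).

ρ = λ/μ = 8.2/10.2 = 0.80392
P₀ = (1-ρ)/(1-ρ^(K+1)) = (1-0.80392)/(1-0.80392^7) = 0.1961/0.7830 = 0.2504
P_K = P₀×ρ^K = 0.25043 × 0.80392^6 = 0.25043 × 0.26995 = 0.06760
L = ρ[1 - (K+1)ρ^K + Kρ^(K+1)] / [(1-ρ)(1-ρ^(K+1))]
L = 0.80392 × (1 - 7×0.26995 + 6×0.21702) / ((1 - 0.80392) × (1 - 0.21702)) = 2.1598 orders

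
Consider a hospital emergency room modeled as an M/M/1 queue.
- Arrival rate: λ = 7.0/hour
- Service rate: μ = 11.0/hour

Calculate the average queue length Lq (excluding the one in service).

ρ = λ/μ = 7.0/11.0 = 0.6364
For M/M/1: Lq = λ²/(μ(μ-λ))
Lq = 49.00/(11.0 × 4.00)
Lq = 1.1136 patients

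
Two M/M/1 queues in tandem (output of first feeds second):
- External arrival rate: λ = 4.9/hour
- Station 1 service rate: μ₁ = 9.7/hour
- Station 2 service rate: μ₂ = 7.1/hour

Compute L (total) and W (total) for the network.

By Jackson's theorem, each station behaves as independent M/M/1.
Station 1: ρ₁ = 4.9/9.7 = 0.5052, L₁ = ρ₁/(1-ρ₁) = λ/(μ₁-λ) = 4.9/4.80 = 1.0208
Station 2: ρ₂ = 4.9/7.1 = 0.6901, L₂ = ρ₂/(1-ρ₂) = λ/(μ₂-λ) = 4.9/2.20 = 2.2273
Total: L = L₁ + L₂ = 1.0208 + 2.2273 = 3.2481
W = L/λ = 3.2481/4.9 = 0.6629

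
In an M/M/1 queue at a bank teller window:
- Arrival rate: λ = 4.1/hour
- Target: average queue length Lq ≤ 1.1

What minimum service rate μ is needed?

For M/M/1: Lq = λ²/(μ(μ-λ))
Need Lq ≤ 1.1, i.e. μ(μ-λ) ≥ λ²/1.1
μ² - 4.1μ - 16.81/1.1 ≥ 0  →  μ² - 4.1μ - 15.28182 ≥ 0
Quadratic formula (positive root): μ = [λ + √(λ² + 4×15.28182)]/2
Discriminant: 16.81 + 4×15.28182 = 77.9373, √77.9373 = 8.8282
μ ≥ (4.1 + 8.8282)/2 = 6.4641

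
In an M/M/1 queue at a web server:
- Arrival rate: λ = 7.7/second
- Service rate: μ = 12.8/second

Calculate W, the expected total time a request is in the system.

First, compute utilization: ρ = λ/μ = 7.7/12.8 = 0.6016
For M/M/1: W = 1/(μ-λ)
W = 1/(12.8-7.7) = 1/5.10
W = 0.1961 seconds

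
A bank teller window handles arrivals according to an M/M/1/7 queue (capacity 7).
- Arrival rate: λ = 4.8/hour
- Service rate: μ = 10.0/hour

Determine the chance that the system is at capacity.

ρ = λ/μ = 4.8/10.0 = 0.4800
P₀ = (1-ρ)/(1-ρ^(K+1)) = (1-0.4800)/(1-0.4800^8) = 0.5200/0.9972 = 0.5215
P_K = P₀×ρ^K = 0.52147 × 0.4800^7 = 0.52147 × 0.0058707 = 0.003061
Blocking probability = 0.31%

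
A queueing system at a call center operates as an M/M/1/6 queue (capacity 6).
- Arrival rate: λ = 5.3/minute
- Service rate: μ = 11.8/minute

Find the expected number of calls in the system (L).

ρ = λ/μ = 5.3/11.8 = 0.44915
P₀ = (1-ρ)/(1-ρ^(K+1)) = (1-0.44915)/(1-0.44915^7) = 0.5509/0.9963 = 0.5529
P_K = P₀×ρ^K = 0.5529 × 0.44915^6 = 0.5529 × 0.008210 = 0.004539
L = ρ[1 - (K+1)ρ^K + Kρ^(K+1)] / [(1-ρ)(1-ρ^(K+1))]
L = 0.44915 × (1 - 7×0.008210 + 6×0.003688) / ((1 - 0.44915) × (1 - 0.003688)) = 0.7895 calls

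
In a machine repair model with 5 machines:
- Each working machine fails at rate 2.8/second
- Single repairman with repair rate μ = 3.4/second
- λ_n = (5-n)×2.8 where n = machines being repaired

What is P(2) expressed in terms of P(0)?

P(2)/P(0) = ∏_{i=0}^{2-1} λ_i/μ_{i+1}
= (5-0)×2.8/3.4 × (5-1)×2.8/3.4
= 13.5640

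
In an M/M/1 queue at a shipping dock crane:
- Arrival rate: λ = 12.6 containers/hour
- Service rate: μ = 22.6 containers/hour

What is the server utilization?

Server utilization: ρ = λ/μ
ρ = 12.6/22.6 = 0.5575
The server is busy 55.75% of the time.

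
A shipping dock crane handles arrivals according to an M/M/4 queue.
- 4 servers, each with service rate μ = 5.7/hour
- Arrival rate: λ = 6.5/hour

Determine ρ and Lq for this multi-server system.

Traffic intensity: ρ = λ/(cμ) = 6.5/(4×5.7) = 0.2851
Since ρ = 0.2851 < 1, system is stable.
Offered load a = λ/μ = cρ = 6.5/5.7 = 1.1404
P₀ = [ Σₙ₌₀^3 aⁿ/n! + a^4/(4!(1-ρ)) ]⁻¹
Σ = a^0/0! + a^1/1! + a^2/2! + a^3/3! = 1.0000 + 1.1404 + 0.65020 + 0.24715 = 3.0377
a^4/(4!(1-ρ)) = 1.6910/(24 × 0.7149) = 0.09856
P₀ = 1/(3.0377 + 0.09856) = 0.3189
Lq = P₀·a^4·ρ / (4!(1-ρ)²) = 0.3189 × 1.6910 × 0.2851 / (24 × 0.5111) = 0.01253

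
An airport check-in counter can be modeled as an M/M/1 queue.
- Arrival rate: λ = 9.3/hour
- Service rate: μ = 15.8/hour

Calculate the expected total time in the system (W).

First, compute utilization: ρ = λ/μ = 9.3/15.8 = 0.5886
For M/M/1: W = 1/(μ-λ)
W = 1/(15.8-9.3) = 1/6.50
W = 0.1538 hours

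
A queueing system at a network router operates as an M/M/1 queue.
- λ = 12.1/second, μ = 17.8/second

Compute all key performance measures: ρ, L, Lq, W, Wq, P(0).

Step 1: ρ = λ/μ = 12.1/17.8 = 0.6798
Step 2: L = λ/(μ-λ) = 12.1/5.70 = 2.1228
Step 3: Lq = λ²/(μ(μ-λ)) = 146.41/(17.8×5.70) = 1.4430
Step 4: W = 1/(μ-λ) = 1/5.70 = 0.17544
Step 5: Wq = λ/(μ(μ-λ)) = 12.1/(17.8×5.70) = 0.1193
Step 6: P(0) = 1-ρ = 0.3202
Verify: L = λW = 12.1×0.17544 = 2.1228 ✔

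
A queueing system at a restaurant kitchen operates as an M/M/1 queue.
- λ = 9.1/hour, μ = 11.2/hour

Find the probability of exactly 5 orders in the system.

ρ = λ/μ = 9.1/11.2 = 0.8125
P(n) = (1-ρ)ρⁿ
P(5) = (1-0.8125) × 0.8125^5
P(5) = 0.1875 × 0.3541
P(5) = 0.06639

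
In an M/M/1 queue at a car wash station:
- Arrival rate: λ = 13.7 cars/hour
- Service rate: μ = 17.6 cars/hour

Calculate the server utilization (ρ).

Server utilization: ρ = λ/μ
ρ = 13.7/17.6 = 0.7784
The server is busy 77.84% of the time.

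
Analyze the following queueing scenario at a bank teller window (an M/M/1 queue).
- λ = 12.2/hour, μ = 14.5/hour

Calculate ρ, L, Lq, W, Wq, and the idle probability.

Step 1: ρ = λ/μ = 12.2/14.5 = 0.8414
Step 2: L = λ/(μ-λ) = 12.2/2.30 = 5.3043
Step 3: Lq = λ²/(μ(μ-λ)) = 148.84/(14.5×2.30) = 4.4630
Step 4: W = 1/(μ-λ) = 1/2.30 = 0.43478
Step 5: Wq = λ/(μ(μ-λ)) = 12.2/(14.5×2.30) = 0.3658
Step 6: P(0) = 1-ρ = 0.1586
Verify: L = λW = 12.2×0.43478 = 5.3043 ✔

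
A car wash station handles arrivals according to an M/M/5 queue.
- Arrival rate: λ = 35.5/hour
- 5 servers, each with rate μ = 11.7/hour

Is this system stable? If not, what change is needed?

Stability requires ρ = λ/(cμ) < 1
ρ = 35.5/(5 × 11.7) = 35.5/58.50 = 0.6068
Since 0.6068 < 1, the system is STABLE.
The servers are busy 60.68% of the time.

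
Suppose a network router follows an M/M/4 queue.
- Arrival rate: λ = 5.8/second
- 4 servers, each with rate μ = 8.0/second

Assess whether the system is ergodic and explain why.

Stability requires ρ = λ/(cμ) < 1
ρ = 5.8/(4 × 8.0) = 5.8/32.00 = 0.1812
Since 0.1812 < 1, the system is STABLE.
The servers are busy 18.12% of the time.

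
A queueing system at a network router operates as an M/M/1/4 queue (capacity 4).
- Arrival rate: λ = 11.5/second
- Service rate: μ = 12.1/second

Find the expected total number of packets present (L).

ρ = λ/μ = 11.5/12.1 = 0.9504
P₀ = (1-ρ)/(1-ρ^(K+1)) = (1-0.9504)/(1-0.9504^5) = 0.04960/0.2246 = 0.2208
P_K = P₀×ρ^K = 0.2208 × 0.9504^4 = 0.2208 × 0.8159 = 0.1802
L = ρ[1 - (K+1)ρ^K + Kρ^(K+1)] / [(1-ρ)(1-ρ^(K+1))]
L = 0.9504 × (1 - 5×0.8158789 + 4×0.7754113) / ((1 - 0.9504) × (1 - 0.7754113)) = 1.8984 packets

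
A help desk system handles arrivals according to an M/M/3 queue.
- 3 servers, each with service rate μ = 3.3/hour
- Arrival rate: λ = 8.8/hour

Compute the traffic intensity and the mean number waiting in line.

Traffic intensity: ρ = λ/(cμ) = 8.8/(3×3.3) = 0.8889
Since ρ = 0.8889 < 1, system is stable.
Offered load a = λ/μ = cρ = 8.8/3.3 = 2.6667
P₀ = [ Σₙ₌₀^2 aⁿ/n! + a^3/(3!(1-ρ)) ]⁻¹
Σ = a^0/0! + a^1/1! + a^2/2! = 1.00000 + 2.66667 + 3.55556 = 7.2222
a^3/(3!(1-ρ)) = 18.96296/(6 × 0.1111111) = 28.4444
P₀ = 1/(7.2222 + 28.4444) = 0.02804
Lq = P₀·a^3·ρ / (3!(1-ρ)²) = 0.0280374 × 18.9630 × 0.888889 / (6 × 0.0123457) = 6.3801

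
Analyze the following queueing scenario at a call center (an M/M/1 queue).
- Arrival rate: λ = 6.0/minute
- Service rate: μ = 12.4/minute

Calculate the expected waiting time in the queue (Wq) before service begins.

First, compute utilization: ρ = λ/μ = 6.0/12.4 = 0.4839
For M/M/1: Wq = λ/(μ(μ-λ))
Wq = 6.0/(12.4 × (12.4-6.0))
Wq = 6.0/(12.4 × 6.40)
Wq = 0.07560 minutes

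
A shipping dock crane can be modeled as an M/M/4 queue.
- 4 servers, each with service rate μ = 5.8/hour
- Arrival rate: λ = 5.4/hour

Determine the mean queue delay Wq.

Traffic intensity: ρ = λ/(cμ) = 5.4/(4×5.8) = 0.2328
Since ρ = 0.2328 < 1, system is stable.
Offered load a = λ/μ = cρ = 5.4/5.8 = 0.9310
P₀ = [ Σₙ₌₀^3 aⁿ/n! + a^4/(4!(1-ρ)) ]⁻¹
Σ = a^0/0! + a^1/1! + a^2/2! + a^3/3! = 1.0000 + 0.93103 + 0.43341 + 0.13451 = 2.4990
a^4/(4!(1-ρ)) = 0.7514/(24 × 0.7672) = 0.04081
P₀ = 1/(2.4990 + 0.04081) = 0.3937
Lq = P₀·a^4·ρ / (4!(1-ρ)²) = 0.3937 × 0.7514 × 0.2328 / (24 × 0.5887) = 0.004874
Wq = Lq/λ = 0.004874/5.4 = 0.0009026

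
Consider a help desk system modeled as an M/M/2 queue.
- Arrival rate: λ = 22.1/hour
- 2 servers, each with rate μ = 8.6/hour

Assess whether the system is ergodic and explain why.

Stability requires ρ = λ/(cμ) < 1
ρ = 22.1/(2 × 8.6) = 22.1/17.20 = 1.2849
Since 1.2849 ≥ 1, the system is UNSTABLE.
Need c > λ/μ = 22.1/8.6 = 2.57.
Minimum servers needed: c = 3.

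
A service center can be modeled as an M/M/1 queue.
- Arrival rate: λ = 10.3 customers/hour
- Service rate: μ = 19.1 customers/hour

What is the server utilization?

Server utilization: ρ = λ/μ
ρ = 10.3/19.1 = 0.5393
The server is busy 53.93% of the time.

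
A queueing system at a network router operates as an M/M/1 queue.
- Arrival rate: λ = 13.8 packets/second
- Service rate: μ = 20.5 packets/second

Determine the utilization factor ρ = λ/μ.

Server utilization: ρ = λ/μ
ρ = 13.8/20.5 = 0.6732
The server is busy 67.32% of the time.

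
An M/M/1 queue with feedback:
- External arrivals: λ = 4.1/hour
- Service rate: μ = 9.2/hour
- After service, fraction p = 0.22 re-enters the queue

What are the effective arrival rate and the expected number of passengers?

Effective arrival rate: λ_eff = λ/(1-p) = 4.1/(1-0.22) = 4.1/0.78 = 5.2564
ρ = λ_eff/μ = 5.2564/9.2 = 0.57135
L = ρ/(1-ρ) = 0.57135/(1-0.57135) = 1.3329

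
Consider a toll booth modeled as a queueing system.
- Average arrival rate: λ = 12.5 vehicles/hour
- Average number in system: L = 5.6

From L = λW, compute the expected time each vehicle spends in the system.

Little's Law: L = λW, so W = L/λ
W = 5.6/12.5 = 0.4480 hours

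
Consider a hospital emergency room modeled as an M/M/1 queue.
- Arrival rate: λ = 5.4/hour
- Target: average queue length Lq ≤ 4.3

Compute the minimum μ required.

For M/M/1: Lq = λ²/(μ(μ-λ))
Need Lq ≤ 4.3, i.e. μ(μ-λ) ≥ λ²/4.3
μ² - 5.4μ - 29.16/4.3 ≥ 0  →  μ² - 5.4μ - 6.7814 ≥ 0
Quadratic formula (positive root): μ = [λ + √(λ² + 4×6.7814)]/2
Discriminant: 29.16 + 4×6.7814 = 56.2856, √56.2856 = 7.5024
μ ≥ (5.4 + 7.5024)/2 = 6.4512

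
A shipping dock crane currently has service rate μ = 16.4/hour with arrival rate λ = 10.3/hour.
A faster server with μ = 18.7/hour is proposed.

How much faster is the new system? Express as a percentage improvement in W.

System 1: ρ₁ = 10.3/16.4 = 0.6280, W₁ = 1/(16.4-10.3) = 0.16393
System 2: ρ₂ = 10.3/18.7 = 0.5508, W₂ = 1/(18.7-10.3) = 0.11905
Improvement: (W₁-W₂)/W₁ = (0.16393-0.11905)/0.16393 = 27.38%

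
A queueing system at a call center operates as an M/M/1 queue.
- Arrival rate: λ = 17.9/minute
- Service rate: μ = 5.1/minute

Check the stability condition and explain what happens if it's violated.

Stability requires ρ = λ/(cμ) < 1
ρ = 17.9/(1 × 5.1) = 17.9/5.10 = 3.5098
Since 3.5098 ≥ 1, the system is UNSTABLE.
Queue grows without bound. Need μ > λ = 17.9.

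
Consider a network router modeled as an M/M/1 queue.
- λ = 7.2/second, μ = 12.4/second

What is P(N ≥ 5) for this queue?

ρ = λ/μ = 7.2/12.4 = 0.58065
P(N ≥ n) = ρⁿ
P(N ≥ 5) = 0.58065^5
P(N ≥ 5) = 0.06600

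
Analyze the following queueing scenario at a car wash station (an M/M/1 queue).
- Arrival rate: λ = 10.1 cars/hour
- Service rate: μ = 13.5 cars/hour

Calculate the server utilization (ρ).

Server utilization: ρ = λ/μ
ρ = 10.1/13.5 = 0.7481
The server is busy 74.81% of the time.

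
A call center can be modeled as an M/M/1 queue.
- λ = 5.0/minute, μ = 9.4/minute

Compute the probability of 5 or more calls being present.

ρ = λ/μ = 5.0/9.4 = 0.53191
P(N ≥ n) = ρⁿ
P(N ≥ 5) = 0.53191^5
P(N ≥ 5) = 0.04258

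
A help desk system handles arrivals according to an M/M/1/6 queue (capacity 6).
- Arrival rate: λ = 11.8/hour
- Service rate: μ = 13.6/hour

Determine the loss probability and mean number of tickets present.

ρ = λ/μ = 11.8/13.6 = 0.867647
P₀ = (1-ρ)/(1-ρ^(K+1)) = (1-0.867647)/(1-0.867647^7) = 0.13235/0.62983 = 0.2101
P_K = P₀×ρ^K = 0.21014 × 0.867647^6 = 0.21014 × 0.42664 = 0.08965
Blocking probability P_6 = 0.08965 (8.97%)
L = ρ[1 - (K+1)ρ^K + Kρ^(K+1)] / [(1-ρ)(1-ρ^(K+1))]
L = 0.867647 × (1 - 7×0.426637 + 6×0.370170) / ((1 - 0.867647) × (1 - 0.370170)) = 2.4414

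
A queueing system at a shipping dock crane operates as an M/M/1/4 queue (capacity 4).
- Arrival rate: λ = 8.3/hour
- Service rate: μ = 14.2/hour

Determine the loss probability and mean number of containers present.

ρ = λ/μ = 8.3/14.2 = 0.5845
P₀ = (1-ρ)/(1-ρ^(K+1)) = (1-0.5845)/(1-0.5845^5) = 0.4155/0.9318 = 0.4459
P_K = P₀×ρ^K = 0.44592 × 0.5845^4 = 0.44592 × 0.11672 = 0.05205
Blocking probability P_4 = 0.05205 (5.20%)
L = ρ[1 - (K+1)ρ^K + Kρ^(K+1)] / [(1-ρ)(1-ρ^(K+1))]
L = 0.5845 × (1 - 5×0.116718 + 4×0.0682217) / ((1 - 0.5845) × (1 - 0.0682217)) = 1.0407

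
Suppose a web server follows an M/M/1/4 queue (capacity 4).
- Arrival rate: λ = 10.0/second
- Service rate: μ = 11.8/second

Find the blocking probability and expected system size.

ρ = λ/μ = 10.0/11.8 = 0.84746
P₀ = (1-ρ)/(1-ρ^(K+1)) = (1-0.84746)/(1-0.84746^5) = 0.15254/0.56288 = 0.2710
P_K = P₀×ρ^K = 0.2710 × 0.84746^4 = 0.2710 × 0.5158 = 0.1398
Blocking probability P_4 = 0.1398 (13.98%)
L = ρ[1 - (K+1)ρ^K + Kρ^(K+1)] / [(1-ρ)(1-ρ^(K+1))]
L = 0.84746 × (1 - 5×0.515795 + 4×0.437115) / ((1 - 0.84746) × (1 - 0.437115)) = 1.6728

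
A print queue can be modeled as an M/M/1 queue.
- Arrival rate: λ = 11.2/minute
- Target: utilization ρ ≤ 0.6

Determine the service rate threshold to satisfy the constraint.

ρ = λ/μ, so μ = λ/ρ
μ ≥ 11.2/0.6 = 18.6667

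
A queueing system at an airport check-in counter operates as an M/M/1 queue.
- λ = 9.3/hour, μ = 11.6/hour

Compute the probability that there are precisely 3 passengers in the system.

ρ = λ/μ = 9.3/11.6 = 0.8017
P(n) = (1-ρ)ρⁿ
P(3) = (1-0.8017) × 0.8017^3
P(3) = 0.1983 × 0.5153
P(3) = 0.1022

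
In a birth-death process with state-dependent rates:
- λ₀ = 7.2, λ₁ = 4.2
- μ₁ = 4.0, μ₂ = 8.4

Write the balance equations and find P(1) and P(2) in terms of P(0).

Balance equations:
State 0: λ₀P₀ = μ₁P₁ → P₁ = (λ₀/μ₁)P₀ = (7.2/4.0)P₀ = 1.8000P₀
State 1: P₂ = (λ₀λ₁)/(μ₁μ₂)P₀ = (7.2×4.2)/(4.0×8.4)P₀ = 0.9000P₀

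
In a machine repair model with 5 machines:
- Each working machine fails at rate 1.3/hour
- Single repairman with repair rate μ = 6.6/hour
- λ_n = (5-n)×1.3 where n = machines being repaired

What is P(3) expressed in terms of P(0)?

P(3)/P(0) = ∏_{i=0}^{3-1} λ_i/μ_{i+1}
= (5-0)×1.3/6.6 × (5-1)×1.3/6.6 × (5-2)×1.3/6.6
= 0.4585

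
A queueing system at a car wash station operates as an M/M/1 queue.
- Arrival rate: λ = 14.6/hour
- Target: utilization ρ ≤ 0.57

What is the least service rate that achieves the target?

ρ = λ/μ, so μ = λ/ρ
μ ≥ 14.6/0.57 = 25.6140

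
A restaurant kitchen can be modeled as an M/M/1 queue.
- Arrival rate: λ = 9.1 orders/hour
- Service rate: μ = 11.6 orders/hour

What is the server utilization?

Server utilization: ρ = λ/μ
ρ = 9.1/11.6 = 0.7845
The server is busy 78.45% of the time.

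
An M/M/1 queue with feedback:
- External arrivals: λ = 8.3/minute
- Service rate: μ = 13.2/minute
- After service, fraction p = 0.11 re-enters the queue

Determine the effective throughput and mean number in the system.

Effective arrival rate: λ_eff = λ/(1-p) = 8.3/(1-0.11) = 8.3/0.89 = 9.3258
ρ = λ_eff/μ = 9.3258/13.2 = 0.7065
L = ρ/(1-ρ) = 0.7065/(1-0.7065) = 2.4072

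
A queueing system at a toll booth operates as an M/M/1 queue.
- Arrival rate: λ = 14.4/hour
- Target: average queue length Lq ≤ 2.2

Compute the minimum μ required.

For M/M/1: Lq = λ²/(μ(μ-λ))
Need Lq ≤ 2.2, i.e. μ(μ-λ) ≥ λ²/2.2
μ² - 14.4μ - 207.36/2.2 ≥ 0  →  μ² - 14.4μ - 94.25455 ≥ 0
Quadratic formula (positive root): μ = [λ + √(λ² + 4×94.25455)]/2
Discriminant: 207.36 + 4×94.25455 = 584.3782, √584.3782 = 24.1739
μ ≥ (14.4 + 24.1739)/2 = 19.2870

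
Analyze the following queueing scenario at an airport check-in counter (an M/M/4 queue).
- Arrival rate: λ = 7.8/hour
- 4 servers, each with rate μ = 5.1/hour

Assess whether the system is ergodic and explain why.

Stability requires ρ = λ/(cμ) < 1
ρ = 7.8/(4 × 5.1) = 7.8/20.40 = 0.3824
Since 0.3824 < 1, the system is STABLE.
The servers are busy 38.24% of the time.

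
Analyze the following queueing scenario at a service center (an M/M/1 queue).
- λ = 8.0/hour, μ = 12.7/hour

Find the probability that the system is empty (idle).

ρ = λ/μ = 8.0/12.7 = 0.6299
P(0) = 1 - ρ = 1 - 0.6299 = 0.3701
The server is idle 37.01% of the time.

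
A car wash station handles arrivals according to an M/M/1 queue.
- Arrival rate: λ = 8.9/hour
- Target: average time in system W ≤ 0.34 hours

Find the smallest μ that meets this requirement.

For M/M/1: W = 1/(μ-λ)
Need W ≤ 0.34, so 1/(μ-λ) ≤ 0.34
μ - λ ≥ 1/0.34 = 2.9412
μ ≥ 8.9 + 2.9412 = 11.8412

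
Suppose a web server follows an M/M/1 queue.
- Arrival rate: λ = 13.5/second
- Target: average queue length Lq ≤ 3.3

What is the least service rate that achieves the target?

For M/M/1: Lq = λ²/(μ(μ-λ))
Need Lq ≤ 3.3, i.e. μ(μ-λ) ≥ λ²/3.3
μ² - 13.5μ - 182.25/3.3 ≥ 0  →  μ² - 13.5μ - 55.22727 ≥ 0
Quadratic formula (positive root): μ = [λ + √(λ² + 4×55.22727)]/2
Discriminant: 182.25 + 4×55.22727 = 403.1591, √403.1591 = 20.0788
μ ≥ (13.5 + 20.0788)/2 = 16.7894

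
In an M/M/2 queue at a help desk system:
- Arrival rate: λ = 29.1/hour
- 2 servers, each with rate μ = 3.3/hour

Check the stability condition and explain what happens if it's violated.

Stability requires ρ = λ/(cμ) < 1
ρ = 29.1/(2 × 3.3) = 29.1/6.60 = 4.4091
Since 4.4091 ≥ 1, the system is UNSTABLE.
Need c > λ/μ = 29.1/3.3 = 8.82.
Minimum servers needed: c = 9.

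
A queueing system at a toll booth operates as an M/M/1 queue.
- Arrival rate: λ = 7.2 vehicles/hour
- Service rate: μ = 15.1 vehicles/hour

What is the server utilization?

Server utilization: ρ = λ/μ
ρ = 7.2/15.1 = 0.4768
The server is busy 47.68% of the time.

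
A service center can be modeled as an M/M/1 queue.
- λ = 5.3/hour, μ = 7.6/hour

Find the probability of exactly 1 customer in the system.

ρ = λ/μ = 5.3/7.6 = 0.6974
P(n) = (1-ρ)ρⁿ
P(1) = (1-0.6974) × 0.6974^1
P(1) = 0.3026 × 0.6974
P(1) = 0.2110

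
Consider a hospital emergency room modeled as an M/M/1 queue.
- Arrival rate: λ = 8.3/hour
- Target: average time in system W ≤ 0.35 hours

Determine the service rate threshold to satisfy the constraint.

For M/M/1: W = 1/(μ-λ)
Need W ≤ 0.35, so 1/(μ-λ) ≤ 0.35
μ - λ ≥ 1/0.35 = 2.8571
μ ≥ 8.3 + 2.8571 = 11.1571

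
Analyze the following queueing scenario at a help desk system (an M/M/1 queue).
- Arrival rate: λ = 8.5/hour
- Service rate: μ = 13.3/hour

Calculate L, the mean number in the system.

ρ = λ/μ = 8.5/13.3 = 0.6391
For M/M/1: L = λ/(μ-λ)
L = 8.5/(13.3-8.5) = 8.5/4.80
L = 1.7708 tickets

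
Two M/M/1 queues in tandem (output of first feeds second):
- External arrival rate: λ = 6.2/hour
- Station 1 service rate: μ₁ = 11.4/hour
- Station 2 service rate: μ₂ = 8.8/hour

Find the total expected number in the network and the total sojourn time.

By Jackson's theorem, each station behaves as independent M/M/1.
Station 1: ρ₁ = 6.2/11.4 = 0.5439, L₁ = ρ₁/(1-ρ₁) = λ/(μ₁-λ) = 6.2/5.20 = 1.1923
Station 2: ρ₂ = 6.2/8.8 = 0.7045, L₂ = ρ₂/(1-ρ₂) = λ/(μ₂-λ) = 6.2/2.60 = 2.3846
Total: L = L₁ + L₂ = 1.1923 + 2.3846 = 3.5769
W = L/λ = 3.5769/6.2 = 0.5769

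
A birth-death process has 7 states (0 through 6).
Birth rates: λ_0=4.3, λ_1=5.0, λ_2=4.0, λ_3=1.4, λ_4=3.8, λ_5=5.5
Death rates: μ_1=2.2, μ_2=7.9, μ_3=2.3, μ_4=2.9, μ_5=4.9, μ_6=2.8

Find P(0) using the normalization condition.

Ratios P(n)/P(0) = (λ₀···λₙ₋₁)/(μ₁···μₙ):
P(1)/P(0) = (4.3)/(2.2) = 1.95455
P(2)/P(0) = (4.3×5.0)/(2.2×7.9) = 1.23705
P(3)/P(0) = (4.3×5.0×4.0)/(2.2×7.9×2.3) = 2.15140
P(4)/P(0) = (4.3×5.0×4.0×1.4)/(2.2×7.9×2.3×2.9) = 1.03861
P(5)/P(0) = (4.3×5.0×4.0×1.4×3.8)/(2.2×7.9×2.3×2.9×4.9) = 0.805450
P(6)/P(0) = (4.3×5.0×4.0×1.4×3.8×5.5)/(2.2×7.9×2.3×2.9×4.9×2.8) = 1.58213

Normalization: ∑ P(n) = 1
P(0) × (1.00000 + 1.95455 + 1.23705 + 2.15140 + 1.03861 + 0.805450 + 1.58213) = 1
P(0) × 9.7692 = 1
P(0) = 1/9.7692 = 0.1024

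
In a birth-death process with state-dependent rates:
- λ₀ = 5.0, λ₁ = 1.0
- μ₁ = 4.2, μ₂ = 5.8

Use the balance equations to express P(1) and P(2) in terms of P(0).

Balance equations:
State 0: λ₀P₀ = μ₁P₁ → P₁ = (λ₀/μ₁)P₀ = (5.0/4.2)P₀ = 1.1905P₀
State 1: P₂ = (λ₀λ₁)/(μ₁μ₂)P₀ = (5.0×1.0)/(4.2×5.8)P₀ = 0.2053P₀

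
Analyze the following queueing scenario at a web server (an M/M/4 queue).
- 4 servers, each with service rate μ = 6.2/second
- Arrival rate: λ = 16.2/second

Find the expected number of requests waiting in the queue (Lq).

Traffic intensity: ρ = λ/(cμ) = 16.2/(4×6.2) = 0.6532
Since ρ = 0.6532 < 1, system is stable.
Offered load a = λ/μ = cρ = 16.2/6.2 = 2.6129
P₀ = [ Σₙ₌₀^3 aⁿ/n! + a^4/(4!(1-ρ)) ]⁻¹
Σ = a^0/0! + a^1/1! + a^2/2! + a^3/3! = 1.0000 + 2.6129 + 3.4136 + 2.9732 = 9.9997
a^4/(4!(1-ρ)) = 46.6115/(24 × 0.346774) = 5.6006
P₀ = 1/(9.9997 + 5.6006) = 0.06410
Lq = P₀·a^4·ρ / (4!(1-ρ)²) = 0.064101 × 46.6115 × 0.65323 / (24 × 0.12025) = 0.6763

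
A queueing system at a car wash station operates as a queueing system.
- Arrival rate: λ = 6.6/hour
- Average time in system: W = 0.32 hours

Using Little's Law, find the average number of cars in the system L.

Little's Law: L = λW
L = 6.6 × 0.32 = 2.1120 cars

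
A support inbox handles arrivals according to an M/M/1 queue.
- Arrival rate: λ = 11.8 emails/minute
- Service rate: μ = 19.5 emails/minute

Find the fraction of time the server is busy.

Server utilization: ρ = λ/μ
ρ = 11.8/19.5 = 0.6051
The server is busy 60.51% of the time.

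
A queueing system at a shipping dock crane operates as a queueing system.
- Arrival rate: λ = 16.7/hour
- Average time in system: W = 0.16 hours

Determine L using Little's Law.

Little's Law: L = λW
L = 16.7 × 0.16 = 2.6720 containers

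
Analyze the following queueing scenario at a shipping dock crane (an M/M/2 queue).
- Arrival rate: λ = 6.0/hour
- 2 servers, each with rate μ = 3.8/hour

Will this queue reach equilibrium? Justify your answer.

Stability requires ρ = λ/(cμ) < 1
ρ = 6.0/(2 × 3.8) = 6.0/7.60 = 0.7895
Since 0.7895 < 1, the system is STABLE.
The servers are busy 78.95% of the time.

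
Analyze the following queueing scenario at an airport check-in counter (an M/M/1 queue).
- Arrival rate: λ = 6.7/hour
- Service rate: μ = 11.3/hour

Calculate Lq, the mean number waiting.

ρ = λ/μ = 6.7/11.3 = 0.5929
For M/M/1: Lq = λ²/(μ(μ-λ))
Lq = 44.89/(11.3 × 4.60)
Lq = 0.8636 passengers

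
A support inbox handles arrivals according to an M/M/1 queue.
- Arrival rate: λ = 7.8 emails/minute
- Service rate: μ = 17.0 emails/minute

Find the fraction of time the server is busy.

Server utilization: ρ = λ/μ
ρ = 7.8/17.0 = 0.4588
The server is busy 45.88% of the time.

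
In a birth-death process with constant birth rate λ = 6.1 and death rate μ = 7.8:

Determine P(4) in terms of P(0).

For constant rates: P(n)/P(0) = (λ/μ)^n
P(4)/P(0) = (6.1/7.8)^4 = 0.78205^4 = 0.3741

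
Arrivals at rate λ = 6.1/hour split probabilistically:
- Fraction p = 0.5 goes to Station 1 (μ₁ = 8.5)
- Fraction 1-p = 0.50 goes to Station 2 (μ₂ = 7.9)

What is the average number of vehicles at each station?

Effective rates: λ₁ = 6.1×0.5 = 3.05, λ₂ = 6.1×0.50 = 3.05
Station 1: ρ₁ = 3.05/8.5 = 0.3588, L₁ = ρ₁/(1-ρ₁) = 0.3588/(1-0.3588) = 0.5596
Station 2: ρ₂ = 3.05/7.9 = 0.3861, L₂ = ρ₂/(1-ρ₂) = 0.3861/(1-0.3861) = 0.6289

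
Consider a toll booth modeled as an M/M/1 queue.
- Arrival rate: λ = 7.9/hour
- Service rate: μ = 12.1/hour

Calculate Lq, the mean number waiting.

ρ = λ/μ = 7.9/12.1 = 0.6529
For M/M/1: Lq = λ²/(μ(μ-λ))
Lq = 62.41/(12.1 × 4.20)
Lq = 1.2281 vehicles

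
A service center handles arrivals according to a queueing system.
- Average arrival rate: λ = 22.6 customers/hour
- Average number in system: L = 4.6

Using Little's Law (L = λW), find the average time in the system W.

Little's Law: L = λW, so W = L/λ
W = 4.6/22.6 = 0.2035 hours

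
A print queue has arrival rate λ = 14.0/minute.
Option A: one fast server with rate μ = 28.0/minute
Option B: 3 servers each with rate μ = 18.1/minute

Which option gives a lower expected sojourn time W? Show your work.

Option A: single server μ = 28.0 (M/M/1)
  ρ_A = 14.0/28.0 = 0.5000
  W_A = 1/(μ-λ) = 1/(28.0-14.0) = 1/14.00 = 0.07143

Option B: 3 servers μ = 18.1 (M/M/3)
  ρ_B = λ/(cμ) = 14.0/(3×18.1) = 0.2578
  Offered load a = λ/μ = cρ = 14.0/18.1 = 0.7735
  P₀ = [ Σₙ₌₀^2 aⁿ/n! + a^3/(3!(1-ρ)) ]⁻¹
  Σ = a^0/0! + a^1/1! + a^2/2! = 1.0000 + 0.7735 + 0.2991 = 2.0726
  a^3/(3!(1-ρ)) = 0.4628/(6 × 0.7422) = 0.1039
  P₀ = 1/(2.0726 + 0.10392) = 0.4594
  Lq = P₀·a^3·ρ / (3!(1-ρ)²) = 0.4594 × 0.4628 × 0.2578 / (6 × 0.5508) = 0.01659
  Wq_B = Lq/λ = 0.01659/14.0 = 0.001185
  W_B = Wq_B + 1/μ = 0.001185 + 0.05525 = 0.05643

Since W_B = 0.05643 < W_A = 0.07143, Option B (multiple servers) has the shorter time in system.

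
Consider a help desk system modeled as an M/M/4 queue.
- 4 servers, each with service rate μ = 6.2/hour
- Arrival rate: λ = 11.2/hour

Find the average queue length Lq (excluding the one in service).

Traffic intensity: ρ = λ/(cμ) = 11.2/(4×6.2) = 0.4516
Since ρ = 0.4516 < 1, system is stable.
Offered load a = λ/μ = cρ = 11.2/6.2 = 1.8065
P₀ = [ Σₙ₌₀^3 aⁿ/n! + a^4/(4!(1-ρ)) ]⁻¹
Σ = a^0/0! + a^1/1! + a^2/2! + a^3/3! = 1.0000 + 1.8065 + 1.6316 + 0.9825 = 5.4206
a^4/(4!(1-ρ)) = 10.6489/(24 × 0.5484) = 0.8091
P₀ = 1/(5.4206 + 0.8091) = 0.1605
Lq = P₀·a^4·ρ / (4!(1-ρ)²) = 0.1605 × 10.6489 × 0.4516 / (24 × 0.3007) = 0.1070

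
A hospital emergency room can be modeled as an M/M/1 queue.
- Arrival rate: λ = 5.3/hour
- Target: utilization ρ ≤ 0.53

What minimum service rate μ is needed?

ρ = λ/μ, so μ = λ/ρ
μ ≥ 5.3/0.53 = 10.0000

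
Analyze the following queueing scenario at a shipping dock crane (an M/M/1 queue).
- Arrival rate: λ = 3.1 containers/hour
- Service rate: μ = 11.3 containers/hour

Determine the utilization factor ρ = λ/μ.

Server utilization: ρ = λ/μ
ρ = 3.1/11.3 = 0.2743
The server is busy 27.43% of the time.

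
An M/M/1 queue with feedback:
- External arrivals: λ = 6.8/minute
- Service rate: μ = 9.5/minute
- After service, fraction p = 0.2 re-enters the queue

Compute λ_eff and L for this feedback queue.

Effective arrival rate: λ_eff = λ/(1-p) = 6.8/(1-0.2) = 6.8/0.80 = 8.5000
ρ = λ_eff/μ = 8.5000/9.5 = 0.894737
L = ρ/(1-ρ) = 0.894737/(1-0.894737) = 8.5000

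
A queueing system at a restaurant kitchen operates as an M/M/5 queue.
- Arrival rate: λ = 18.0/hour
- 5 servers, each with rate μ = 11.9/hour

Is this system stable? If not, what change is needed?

Stability requires ρ = λ/(cμ) < 1
ρ = 18.0/(5 × 11.9) = 18.0/59.50 = 0.3025
Since 0.3025 < 1, the system is STABLE.
The servers are busy 30.25% of the time.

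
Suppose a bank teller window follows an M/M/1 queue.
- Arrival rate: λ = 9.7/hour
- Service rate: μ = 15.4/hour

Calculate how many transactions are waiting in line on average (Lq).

ρ = λ/μ = 9.7/15.4 = 0.6299
For M/M/1: Lq = λ²/(μ(μ-λ))
Lq = 94.09/(15.4 × 5.70)
Lq = 1.0719 transactions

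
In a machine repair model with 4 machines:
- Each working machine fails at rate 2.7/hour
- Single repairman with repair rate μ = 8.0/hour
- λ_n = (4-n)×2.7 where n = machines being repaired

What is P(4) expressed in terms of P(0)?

P(4)/P(0) = ∏_{i=0}^{4-1} λ_i/μ_{i+1}
= (4-0)×2.7/8.0 × (4-1)×2.7/8.0 × (4-2)×2.7/8.0 × (4-3)×2.7/8.0
= 0.3114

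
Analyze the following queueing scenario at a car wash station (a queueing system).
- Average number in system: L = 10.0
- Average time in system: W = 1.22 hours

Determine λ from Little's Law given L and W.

Little's Law: L = λW, so λ = L/W
λ = 10.0/1.22 = 8.1967 cars/hour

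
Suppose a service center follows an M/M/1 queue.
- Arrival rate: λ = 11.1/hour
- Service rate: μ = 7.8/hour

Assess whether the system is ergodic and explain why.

Stability requires ρ = λ/(cμ) < 1
ρ = 11.1/(1 × 7.8) = 11.1/7.80 = 1.4231
Since 1.4231 ≥ 1, the system is UNSTABLE.
Queue grows without bound. Need μ > λ = 11.1.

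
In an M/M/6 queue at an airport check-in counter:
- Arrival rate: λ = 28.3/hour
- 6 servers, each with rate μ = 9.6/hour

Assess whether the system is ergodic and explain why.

Stability requires ρ = λ/(cμ) < 1
ρ = 28.3/(6 × 9.6) = 28.3/57.60 = 0.4913
Since 0.4913 < 1, the system is STABLE.
The servers are busy 49.13% of the time.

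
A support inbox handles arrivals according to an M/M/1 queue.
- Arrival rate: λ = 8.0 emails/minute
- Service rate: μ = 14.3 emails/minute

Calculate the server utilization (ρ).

Server utilization: ρ = λ/μ
ρ = 8.0/14.3 = 0.5594
The server is busy 55.94% of the time.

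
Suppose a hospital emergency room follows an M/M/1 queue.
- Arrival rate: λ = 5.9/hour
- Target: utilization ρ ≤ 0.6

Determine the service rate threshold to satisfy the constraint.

ρ = λ/μ, so μ = λ/ρ
μ ≥ 5.9/0.6 = 9.8333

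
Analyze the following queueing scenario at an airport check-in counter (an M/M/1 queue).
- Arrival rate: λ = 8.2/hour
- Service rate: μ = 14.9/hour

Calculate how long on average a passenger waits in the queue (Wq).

First, compute utilization: ρ = λ/μ = 8.2/14.9 = 0.5503
For M/M/1: Wq = λ/(μ(μ-λ))
Wq = 8.2/(14.9 × (14.9-8.2))
Wq = 8.2/(14.9 × 6.70)
Wq = 0.08214 hours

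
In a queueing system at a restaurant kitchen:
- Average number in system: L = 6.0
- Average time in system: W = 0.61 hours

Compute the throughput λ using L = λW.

Little's Law: L = λW, so λ = L/W
λ = 6.0/0.61 = 9.8361 orders/hour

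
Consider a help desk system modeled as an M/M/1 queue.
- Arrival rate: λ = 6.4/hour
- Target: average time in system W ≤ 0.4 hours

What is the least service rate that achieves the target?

For M/M/1: W = 1/(μ-λ)
Need W ≤ 0.4, so 1/(μ-λ) ≤ 0.4
μ - λ ≥ 1/0.4 = 2.5000
μ ≥ 6.4 + 2.5000 = 8.9000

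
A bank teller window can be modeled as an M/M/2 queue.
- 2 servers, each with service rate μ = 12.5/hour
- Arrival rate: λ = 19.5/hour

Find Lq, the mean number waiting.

Traffic intensity: ρ = λ/(cμ) = 19.5/(2×12.5) = 0.7800
Since ρ = 0.7800 < 1, system is stable.
Offered load a = λ/μ = cρ = 19.5/12.5 = 1.5600
P₀ = [ Σₙ₌₀^1 aⁿ/n! + a^2/(2!(1-ρ)) ]⁻¹
Σ = a^0/0! + a^1/1! = 1.0000 + 1.5600 = 2.5600
a^2/(2!(1-ρ)) = 2.4336/(2 × 0.2200) = 5.5309
P₀ = 1/(2.5600 + 5.5309) = 0.1236
Lq = P₀·a^2·ρ / (2!(1-ρ)²) = 0.1236 × 2.4336 × 0.7800 / (2 × 0.04840) = 2.4237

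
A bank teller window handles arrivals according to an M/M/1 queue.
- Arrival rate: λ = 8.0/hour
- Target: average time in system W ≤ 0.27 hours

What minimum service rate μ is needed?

For M/M/1: W = 1/(μ-λ)
Need W ≤ 0.27, so 1/(μ-λ) ≤ 0.27
μ - λ ≥ 1/0.27 = 3.7037
μ ≥ 8.0 + 3.7037 = 11.7037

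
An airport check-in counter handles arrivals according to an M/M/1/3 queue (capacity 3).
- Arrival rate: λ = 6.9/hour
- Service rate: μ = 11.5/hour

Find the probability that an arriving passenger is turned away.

ρ = λ/μ = 6.9/11.5 = 0.6000
P₀ = (1-ρ)/(1-ρ^(K+1)) = (1-0.6000)/(1-0.6000^4) = 0.4000/0.8704 = 0.4596
P_K = P₀×ρ^K = 0.45956 × 0.6000^3 = 0.45956 × 0.21600 = 0.09926
Blocking probability = 9.93%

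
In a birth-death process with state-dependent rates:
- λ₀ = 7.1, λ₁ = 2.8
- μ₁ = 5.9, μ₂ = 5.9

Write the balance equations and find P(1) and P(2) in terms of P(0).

Balance equations:
State 0: λ₀P₀ = μ₁P₁ → P₁ = (λ₀/μ₁)P₀ = (7.1/5.9)P₀ = 1.2034P₀
State 1: P₂ = (λ₀λ₁)/(μ₁μ₂)P₀ = (7.1×2.8)/(5.9×5.9)P₀ = 0.5711P₀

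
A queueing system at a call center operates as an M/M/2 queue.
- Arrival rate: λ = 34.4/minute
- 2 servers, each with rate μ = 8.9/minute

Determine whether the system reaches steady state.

Stability requires ρ = λ/(cμ) < 1
ρ = 34.4/(2 × 8.9) = 34.4/17.80 = 1.9326
Since 1.9326 ≥ 1, the system is UNSTABLE.
Need c > λ/μ = 34.4/8.9 = 3.87.
Minimum servers needed: c = 4.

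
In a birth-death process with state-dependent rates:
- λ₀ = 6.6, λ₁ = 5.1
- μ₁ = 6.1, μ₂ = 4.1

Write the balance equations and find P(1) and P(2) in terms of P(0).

Balance equations:
State 0: λ₀P₀ = μ₁P₁ → P₁ = (λ₀/μ₁)P₀ = (6.6/6.1)P₀ = 1.0820P₀
State 1: P₂ = (λ₀λ₁)/(μ₁μ₂)P₀ = (6.6×5.1)/(6.1×4.1)P₀ = 1.3459P₀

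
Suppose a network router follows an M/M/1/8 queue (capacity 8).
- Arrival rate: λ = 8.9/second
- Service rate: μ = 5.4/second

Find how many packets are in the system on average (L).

ρ = λ/μ = 8.9/5.4 = 1.64815
P₀ = (1-ρ)/(1-ρ^(K+1)) = (1-1.64815)/(1-1.64815^9) = -0.64815/-88.7368 = 0.007304
P_K = P₀×ρ^K = 0.007304 × 1.64815^8 = 0.007304 × 54.4470 = 0.3977
L = ρ[1 - (K+1)ρ^K + Kρ^(K+1)] / [(1-ρ)(1-ρ^(K+1))]
L = 1.64815 × (1 - 9×54.4470 + 8×89.7368) / ((1 - 1.64815) × (1 - 89.7368)) = 6.5586 packets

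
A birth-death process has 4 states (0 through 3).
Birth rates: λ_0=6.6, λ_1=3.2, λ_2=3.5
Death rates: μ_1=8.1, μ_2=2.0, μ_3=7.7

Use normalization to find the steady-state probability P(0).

Ratios P(n)/P(0) = (λ₀···λₙ₋₁)/(μ₁···μₙ):
P(1)/P(0) = (6.6)/(8.1) = 0.8148
P(2)/P(0) = (6.6×3.2)/(8.1×2.0) = 1.3037
P(3)/P(0) = (6.6×3.2×3.5)/(8.1×2.0×7.7) = 0.5926

Normalization: ∑ P(n) = 1
P(0) × (1.0000 + 0.8148 + 1.3037 + 0.5926) = 1
P(0) × 3.7111 = 1
P(0) = 1/3.7111 = 0.2695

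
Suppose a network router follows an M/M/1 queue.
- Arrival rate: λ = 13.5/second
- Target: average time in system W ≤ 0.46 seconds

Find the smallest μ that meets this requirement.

For M/M/1: W = 1/(μ-λ)
Need W ≤ 0.46, so 1/(μ-λ) ≤ 0.46
μ - λ ≥ 1/0.46 = 2.1739
μ ≥ 13.5 + 2.1739 = 15.6739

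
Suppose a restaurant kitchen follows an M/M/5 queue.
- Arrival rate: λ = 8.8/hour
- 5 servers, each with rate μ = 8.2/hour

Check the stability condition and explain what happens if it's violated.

Stability requires ρ = λ/(cμ) < 1
ρ = 8.8/(5 × 8.2) = 8.8/41.00 = 0.2146
Since 0.2146 < 1, the system is STABLE.
The servers are busy 21.46% of the time.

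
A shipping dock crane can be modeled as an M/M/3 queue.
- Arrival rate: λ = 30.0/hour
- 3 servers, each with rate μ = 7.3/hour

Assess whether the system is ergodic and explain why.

Stability requires ρ = λ/(cμ) < 1
ρ = 30.0/(3 × 7.3) = 30.0/21.90 = 1.3699
Since 1.3699 ≥ 1, the system is UNSTABLE.
Need c > λ/μ = 30.0/7.3 = 4.11.
Minimum servers needed: c = 5.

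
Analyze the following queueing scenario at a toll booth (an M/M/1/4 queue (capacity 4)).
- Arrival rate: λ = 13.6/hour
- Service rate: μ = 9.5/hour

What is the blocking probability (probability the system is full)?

ρ = λ/μ = 13.6/9.5 = 1.43158
P₀ = (1-ρ)/(1-ρ^(K+1)) = (1-1.43158)/(1-1.43158^5) = -0.4316/-5.0128 = 0.08610
P_K = P₀×ρ^K = 0.08610 × 1.43158^4 = 0.08610 × 4.2001 = 0.3616
Blocking probability = 36.16%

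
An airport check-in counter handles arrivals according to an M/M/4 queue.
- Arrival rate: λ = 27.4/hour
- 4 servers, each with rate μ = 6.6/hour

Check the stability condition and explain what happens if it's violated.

Stability requires ρ = λ/(cμ) < 1
ρ = 27.4/(4 × 6.6) = 27.4/26.40 = 1.0379
Since 1.0379 ≥ 1, the system is UNSTABLE.
Need c > λ/μ = 27.4/6.6 = 4.15.
Minimum servers needed: c = 5.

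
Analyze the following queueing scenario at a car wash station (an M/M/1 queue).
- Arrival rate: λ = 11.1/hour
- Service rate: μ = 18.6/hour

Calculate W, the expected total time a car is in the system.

First, compute utilization: ρ = λ/μ = 11.1/18.6 = 0.5968
For M/M/1: W = 1/(μ-λ)
W = 1/(18.6-11.1) = 1/7.50
W = 0.1333 hours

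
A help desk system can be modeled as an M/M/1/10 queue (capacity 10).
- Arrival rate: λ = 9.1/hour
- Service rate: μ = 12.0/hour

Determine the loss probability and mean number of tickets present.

ρ = λ/μ = 9.1/12.0 = 0.75833
P₀ = (1-ρ)/(1-ρ^(K+1)) = (1-0.75833)/(1-0.75833^11) = 0.2417/0.9523 = 0.2538
P_K = P₀×ρ^K = 0.2538 × 0.75833^10 = 0.2538 × 0.06289 = 0.01596
Blocking probability P_10 = 0.01596 (1.60%)
L = ρ[1 - (K+1)ρ^K + Kρ^(K+1)] / [(1-ρ)(1-ρ^(K+1))]
L = 0.75833 × (1 - 11×0.062890 + 10×0.047691) / ((1 - 0.75833) × (1 - 0.047691)) = 2.5870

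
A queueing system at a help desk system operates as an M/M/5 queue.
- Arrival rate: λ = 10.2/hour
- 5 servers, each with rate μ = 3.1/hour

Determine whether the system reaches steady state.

Stability requires ρ = λ/(cμ) < 1
ρ = 10.2/(5 × 3.1) = 10.2/15.50 = 0.6581
Since 0.6581 < 1, the system is STABLE.
The servers are busy 65.81% of the time.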